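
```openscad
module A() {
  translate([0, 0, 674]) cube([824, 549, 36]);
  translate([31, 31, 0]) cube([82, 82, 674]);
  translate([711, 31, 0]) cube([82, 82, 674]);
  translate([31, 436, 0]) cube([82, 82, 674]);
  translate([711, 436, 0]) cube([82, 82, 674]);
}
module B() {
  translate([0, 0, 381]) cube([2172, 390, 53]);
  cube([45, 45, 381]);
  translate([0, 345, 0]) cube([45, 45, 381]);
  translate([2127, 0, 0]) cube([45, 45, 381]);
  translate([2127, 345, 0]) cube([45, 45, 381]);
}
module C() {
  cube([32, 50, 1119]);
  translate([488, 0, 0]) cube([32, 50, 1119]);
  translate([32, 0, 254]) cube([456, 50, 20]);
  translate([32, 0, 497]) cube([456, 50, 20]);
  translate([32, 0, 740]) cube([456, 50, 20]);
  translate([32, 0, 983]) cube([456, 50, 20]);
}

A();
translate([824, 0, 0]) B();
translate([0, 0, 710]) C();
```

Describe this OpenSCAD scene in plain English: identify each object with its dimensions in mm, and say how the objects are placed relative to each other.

A is a table: top 824 mm (x) × 549 mm (y), 36 mm thick, upper face at z = 710 mm, on four 82×82 mm square legs, each inset 31 mm from the nearest pair of top edges, running from z = 0 to the bottom of the top.

B is a bench: a 2172×390 mm seat slab, 53 mm thick, top at z = 434 mm, on four 45×45 mm square legs flush with the seat corners and standing on z = 0.

C is a wooden ladder with two side rails of 32×50 mm section and 1119 mm height, set 520 mm apart overall. Between them run 4 rectangular rungs (50 mm deep, 20 mm thick), front faces flush with the rails' −y face. The bottom of the first rung is 254 mm above the floor and each subsequent rung is 243 mm higher than the one below.

The bench is against the table's +x side, with their −y faces flush. The ladder is on top of the table.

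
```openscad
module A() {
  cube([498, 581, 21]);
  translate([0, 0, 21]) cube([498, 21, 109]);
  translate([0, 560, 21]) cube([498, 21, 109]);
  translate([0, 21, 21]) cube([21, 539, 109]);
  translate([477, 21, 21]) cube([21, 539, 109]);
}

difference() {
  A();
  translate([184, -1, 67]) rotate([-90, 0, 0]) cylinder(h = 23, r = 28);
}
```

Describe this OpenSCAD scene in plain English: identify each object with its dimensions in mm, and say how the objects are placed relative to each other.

A is an open storage box with external size 498×581×130 mm and wall thickness 21 mm (the base is also 21 mm thick). The base covers the whole footprint; the four walls stand on the base, with the y-facing walls full-width and the x-facing walls fitting between their inner faces.

The open box has a circular hole of radius 28 mm through its front wall, centred at (x = 184, z = 67).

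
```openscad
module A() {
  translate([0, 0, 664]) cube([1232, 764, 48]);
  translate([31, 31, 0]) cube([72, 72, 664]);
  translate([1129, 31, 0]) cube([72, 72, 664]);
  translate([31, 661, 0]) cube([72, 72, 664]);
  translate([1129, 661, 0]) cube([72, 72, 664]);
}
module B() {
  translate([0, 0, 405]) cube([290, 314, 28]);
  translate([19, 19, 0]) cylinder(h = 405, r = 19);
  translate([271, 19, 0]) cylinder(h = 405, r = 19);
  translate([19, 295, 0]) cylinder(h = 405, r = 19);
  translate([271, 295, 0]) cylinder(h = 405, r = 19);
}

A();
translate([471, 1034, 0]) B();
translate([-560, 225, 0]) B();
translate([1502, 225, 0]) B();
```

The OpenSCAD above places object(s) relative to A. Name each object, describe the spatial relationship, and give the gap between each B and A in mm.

A is a table. B is a stool. Three stools sit around the table at the +y, −x, +x sides. The gap between each stool and the table is 270 mm.

Each stool's nearest face is 270 mm from the table's bounding box.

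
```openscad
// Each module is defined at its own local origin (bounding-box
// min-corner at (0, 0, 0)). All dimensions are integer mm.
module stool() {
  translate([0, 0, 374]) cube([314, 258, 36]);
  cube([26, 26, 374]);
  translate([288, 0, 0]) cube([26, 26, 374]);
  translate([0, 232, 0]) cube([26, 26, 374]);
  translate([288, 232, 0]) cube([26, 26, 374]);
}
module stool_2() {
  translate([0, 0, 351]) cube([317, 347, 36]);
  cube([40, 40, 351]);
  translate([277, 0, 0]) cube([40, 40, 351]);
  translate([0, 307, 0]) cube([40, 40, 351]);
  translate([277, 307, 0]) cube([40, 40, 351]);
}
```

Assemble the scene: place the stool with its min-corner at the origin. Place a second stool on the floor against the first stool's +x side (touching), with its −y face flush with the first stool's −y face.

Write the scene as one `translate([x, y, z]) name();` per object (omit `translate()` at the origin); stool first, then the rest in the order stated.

stool();
translate([314, 0, 0]) stool_2();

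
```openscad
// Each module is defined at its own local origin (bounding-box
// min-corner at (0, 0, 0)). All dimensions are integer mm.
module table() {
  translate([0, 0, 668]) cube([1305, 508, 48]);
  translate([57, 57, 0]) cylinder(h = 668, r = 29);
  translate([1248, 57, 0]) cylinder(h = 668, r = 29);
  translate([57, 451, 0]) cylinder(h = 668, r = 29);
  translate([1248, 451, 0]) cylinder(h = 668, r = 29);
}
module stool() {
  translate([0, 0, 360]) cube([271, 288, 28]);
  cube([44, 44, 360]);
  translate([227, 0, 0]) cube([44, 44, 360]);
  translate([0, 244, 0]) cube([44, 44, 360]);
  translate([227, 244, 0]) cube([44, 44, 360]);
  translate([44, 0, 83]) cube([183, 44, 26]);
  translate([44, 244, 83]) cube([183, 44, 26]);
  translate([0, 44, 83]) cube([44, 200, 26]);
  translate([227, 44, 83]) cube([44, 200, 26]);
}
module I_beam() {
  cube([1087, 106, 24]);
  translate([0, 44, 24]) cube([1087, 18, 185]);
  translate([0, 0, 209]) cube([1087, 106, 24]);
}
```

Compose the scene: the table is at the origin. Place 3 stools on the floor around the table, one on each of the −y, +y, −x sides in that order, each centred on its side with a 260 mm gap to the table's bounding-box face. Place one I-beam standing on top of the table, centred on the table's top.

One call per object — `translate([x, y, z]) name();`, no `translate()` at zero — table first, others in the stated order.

table();
translate([517, -548, 0]) stool();
translate([517, 768, 0]) stool();
translate([-531, 110, 0]) stool();
translate([109, 201, 716]) I_beam();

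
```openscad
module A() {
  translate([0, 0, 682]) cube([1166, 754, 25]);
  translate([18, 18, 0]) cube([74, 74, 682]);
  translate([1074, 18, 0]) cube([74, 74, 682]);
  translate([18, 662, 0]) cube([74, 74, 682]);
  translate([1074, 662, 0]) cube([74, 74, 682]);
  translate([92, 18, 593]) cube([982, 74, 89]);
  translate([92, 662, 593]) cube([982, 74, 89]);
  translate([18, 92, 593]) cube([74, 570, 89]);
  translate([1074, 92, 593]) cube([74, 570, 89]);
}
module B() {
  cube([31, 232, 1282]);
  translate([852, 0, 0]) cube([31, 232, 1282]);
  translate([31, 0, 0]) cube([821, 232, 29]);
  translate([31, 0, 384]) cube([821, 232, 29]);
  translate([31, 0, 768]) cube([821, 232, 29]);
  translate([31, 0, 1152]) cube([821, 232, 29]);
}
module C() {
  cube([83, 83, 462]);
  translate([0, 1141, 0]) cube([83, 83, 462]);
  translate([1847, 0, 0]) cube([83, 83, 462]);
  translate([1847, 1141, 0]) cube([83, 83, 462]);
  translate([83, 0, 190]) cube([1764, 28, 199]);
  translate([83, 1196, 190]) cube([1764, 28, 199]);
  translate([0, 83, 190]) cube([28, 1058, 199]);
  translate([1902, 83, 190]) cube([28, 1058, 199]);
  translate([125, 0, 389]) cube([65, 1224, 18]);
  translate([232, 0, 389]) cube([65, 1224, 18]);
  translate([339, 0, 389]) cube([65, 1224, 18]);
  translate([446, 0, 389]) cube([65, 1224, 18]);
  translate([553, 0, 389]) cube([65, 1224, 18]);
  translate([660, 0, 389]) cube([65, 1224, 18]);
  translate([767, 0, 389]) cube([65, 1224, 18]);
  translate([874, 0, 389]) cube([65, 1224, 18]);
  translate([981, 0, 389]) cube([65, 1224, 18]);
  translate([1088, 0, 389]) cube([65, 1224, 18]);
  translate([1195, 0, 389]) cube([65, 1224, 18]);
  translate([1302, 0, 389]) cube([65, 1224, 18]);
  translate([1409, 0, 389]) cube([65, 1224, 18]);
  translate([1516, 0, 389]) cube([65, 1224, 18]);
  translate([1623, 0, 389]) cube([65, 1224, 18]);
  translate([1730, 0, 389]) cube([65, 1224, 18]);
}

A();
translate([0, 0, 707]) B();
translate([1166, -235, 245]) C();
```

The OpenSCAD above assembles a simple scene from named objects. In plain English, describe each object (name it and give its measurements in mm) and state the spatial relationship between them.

A is a table: top 1166 mm (x) × 754 mm (y), 25 mm thick, upper face at z = 707 mm, on four 74×74 mm square legs, each inset 18 mm from the nearest pair of top edges, running from z = 0 to the bottom of the top. Four apron rails, 74 mm thick and 89 mm tall, run between adjacent legs with their top edges flush with the underside of the top and their outer faces flush with the legs' outer faces.

B is an open bookshelf. Two side panels, each 31 mm thick, 232 mm deep and 1282 mm tall, stand 883 mm apart (outside-to-outside). Between them sit 4 shelves, each 29 mm thick and 232 mm deep, spanning the full gap between the sides. The bottom shelf rests on the floor (its underside at z = 0) and the clear gap between one shelf's top and the next shelf's underside is 355 mm.

C is a bed frame 1930 mm long (x) by 1224 mm wide (y). Four 83×83 mm corner posts, 462 mm tall, at the corners of the footprint. Four rails of 28 mm thickness and 199 mm height run between adjacent posts with their undersides at z = 190 mm, their outer faces flush with the outside of the frame (the two x-running rails run between the posts' inner faces; the two y-running rails run between the posts' inner faces). 16 slats, each 65 mm wide (x) and 18 mm thick, lie across the top of the two x-running rails, running the full 1224 mm width of the frame in y; the slats are evenly spaced along x between the inner faces of the end posts with equal gaps (rounded down to the nearest mm) at the −x end and between each pair — any rounding remainder accumulates at the +x end.

The bookshelf is on top of the table. The bed frame is beside the table with their tops flush at z = 707.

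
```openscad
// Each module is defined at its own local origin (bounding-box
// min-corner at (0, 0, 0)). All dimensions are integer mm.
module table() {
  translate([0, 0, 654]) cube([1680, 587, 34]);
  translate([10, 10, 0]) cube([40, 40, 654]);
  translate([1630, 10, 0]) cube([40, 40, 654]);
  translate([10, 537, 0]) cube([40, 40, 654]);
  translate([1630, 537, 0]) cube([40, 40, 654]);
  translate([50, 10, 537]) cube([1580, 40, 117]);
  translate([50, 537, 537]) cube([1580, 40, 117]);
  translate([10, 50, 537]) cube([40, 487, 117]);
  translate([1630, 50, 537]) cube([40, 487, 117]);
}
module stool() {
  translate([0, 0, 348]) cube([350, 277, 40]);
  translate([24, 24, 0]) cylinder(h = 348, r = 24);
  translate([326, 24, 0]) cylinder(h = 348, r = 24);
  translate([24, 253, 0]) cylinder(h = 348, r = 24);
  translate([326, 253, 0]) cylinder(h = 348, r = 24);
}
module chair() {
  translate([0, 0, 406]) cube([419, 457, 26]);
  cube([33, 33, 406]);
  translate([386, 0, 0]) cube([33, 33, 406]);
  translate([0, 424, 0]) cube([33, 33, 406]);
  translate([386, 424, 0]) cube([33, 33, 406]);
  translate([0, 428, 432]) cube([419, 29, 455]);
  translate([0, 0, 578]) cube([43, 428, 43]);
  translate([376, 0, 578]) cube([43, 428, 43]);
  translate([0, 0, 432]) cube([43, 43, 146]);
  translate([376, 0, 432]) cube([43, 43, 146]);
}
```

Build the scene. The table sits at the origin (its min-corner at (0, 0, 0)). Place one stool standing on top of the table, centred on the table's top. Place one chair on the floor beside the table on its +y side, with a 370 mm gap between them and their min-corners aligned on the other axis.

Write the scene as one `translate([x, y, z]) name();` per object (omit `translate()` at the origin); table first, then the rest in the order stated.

table();
translate([665, 155, 688]) stool();
translate([0, 957, 0]) chair();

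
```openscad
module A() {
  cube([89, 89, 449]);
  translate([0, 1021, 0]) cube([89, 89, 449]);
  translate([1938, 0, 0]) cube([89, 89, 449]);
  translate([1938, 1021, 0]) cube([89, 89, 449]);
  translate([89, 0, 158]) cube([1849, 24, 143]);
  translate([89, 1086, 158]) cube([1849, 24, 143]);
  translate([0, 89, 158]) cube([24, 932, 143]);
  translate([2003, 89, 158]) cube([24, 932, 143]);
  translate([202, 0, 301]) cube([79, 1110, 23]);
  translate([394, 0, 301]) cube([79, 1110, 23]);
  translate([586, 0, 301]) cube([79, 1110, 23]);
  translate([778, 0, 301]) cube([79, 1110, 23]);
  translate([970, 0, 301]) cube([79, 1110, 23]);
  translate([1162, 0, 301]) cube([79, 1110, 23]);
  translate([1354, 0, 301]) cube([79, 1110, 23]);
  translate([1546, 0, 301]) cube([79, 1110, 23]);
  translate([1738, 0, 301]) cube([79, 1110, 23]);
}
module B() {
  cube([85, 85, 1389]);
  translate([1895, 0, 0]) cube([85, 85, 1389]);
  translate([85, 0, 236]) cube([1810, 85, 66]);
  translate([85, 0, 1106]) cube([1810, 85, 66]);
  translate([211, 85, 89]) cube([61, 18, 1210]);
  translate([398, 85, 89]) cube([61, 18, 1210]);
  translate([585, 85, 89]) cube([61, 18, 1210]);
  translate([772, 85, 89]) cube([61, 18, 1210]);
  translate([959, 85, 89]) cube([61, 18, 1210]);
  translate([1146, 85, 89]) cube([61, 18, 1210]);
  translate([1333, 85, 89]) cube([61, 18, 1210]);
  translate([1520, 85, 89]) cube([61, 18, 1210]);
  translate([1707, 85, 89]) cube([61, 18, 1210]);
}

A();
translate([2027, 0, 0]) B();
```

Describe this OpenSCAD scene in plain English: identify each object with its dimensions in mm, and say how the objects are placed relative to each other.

A is a bed frame 2027 mm long (x) by 1110 mm wide (y). Four 89×89 mm corner posts, 449 mm tall, at the corners of the footprint. Four rails of 24 mm thickness and 143 mm height run between adjacent posts with their undersides at z = 158 mm, their outer faces flush with the outside of the frame (the two x-running rails run between the posts' inner faces; the two y-running rails run between the posts' inner faces). 9 slats, each 79 mm wide (x) and 23 mm thick, lie across the top of the two x-running rails, running the full 1110 mm width of the frame in y; the slats are evenly spaced along x between the inner faces of the end posts with equal gaps (rounded down to the nearest mm) at the −x end and between each pair — any rounding remainder accumulates at the +x end.

B is a fence section. Two 85×85 mm posts, 1389 mm tall, stand on the floor with a clear span of 1810 mm between their inner faces. Two horizontal rails of 85×66 mm section span the gap between the posts with their undersides at z = 236 mm and z = 1106 mm, flush with the posts' −y face. 9 pickets, each 61 mm wide, 18 mm thick and 1210 mm tall, are fixed to the +y face of the rails with their bottoms at z = 89 mm, evenly spaced across the span with equal gaps (rounded down to the nearest mm) at the −x end and between each pair — any rounding remainder accumulates at the +x end.

The fence section is against the bed frame's +x side, with their −y faces flush.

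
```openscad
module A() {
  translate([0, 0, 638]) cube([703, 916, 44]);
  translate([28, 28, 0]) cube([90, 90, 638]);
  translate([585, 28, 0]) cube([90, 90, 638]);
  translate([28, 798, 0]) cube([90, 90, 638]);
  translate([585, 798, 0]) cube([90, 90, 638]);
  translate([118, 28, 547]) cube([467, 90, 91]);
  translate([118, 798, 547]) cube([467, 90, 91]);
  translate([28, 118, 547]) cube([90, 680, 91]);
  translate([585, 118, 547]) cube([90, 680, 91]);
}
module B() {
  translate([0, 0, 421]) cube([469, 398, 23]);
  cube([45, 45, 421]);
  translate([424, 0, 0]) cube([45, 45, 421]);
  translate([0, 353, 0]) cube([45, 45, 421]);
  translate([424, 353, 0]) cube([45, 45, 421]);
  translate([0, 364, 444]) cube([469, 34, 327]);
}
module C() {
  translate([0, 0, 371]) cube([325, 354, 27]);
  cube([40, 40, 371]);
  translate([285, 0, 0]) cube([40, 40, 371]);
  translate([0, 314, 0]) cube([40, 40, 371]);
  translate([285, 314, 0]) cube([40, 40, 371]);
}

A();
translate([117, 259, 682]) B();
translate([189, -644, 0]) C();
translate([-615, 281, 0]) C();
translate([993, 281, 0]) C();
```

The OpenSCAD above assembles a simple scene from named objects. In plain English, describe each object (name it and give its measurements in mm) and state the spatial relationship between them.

A is a rectangular dining table. The top is 703×916×44 mm with its upper surface at z = 682 mm. It stands on four 90×90 mm square legs, each inset 28 mm from the nearest pair of top edges, running from the floor to the underside of the top. Four apron rails, 90 mm thick and 91 mm tall, run between adjacent legs with their top edges flush with the underside of the top and their outer faces flush with the legs' outer faces.

B is a chair: 469×398 mm seat, 23 mm thick, top at z = 444 mm, on four 45 mm square corner legs flush with the seat edges. A 34 mm thick backrest slab spans the full seat width, extending 327 mm above the seat top, its back face flush with the seat's +y edge.

C is a four-legged stool. The seat is a 325×354×27 mm slab whose top surface is at z = 398 mm; four square legs, each 40×40 mm in cross-section, run from the floor (z = 0) to the underside of the seat, each flush with a corner of the seat.

The chair is on top of the table, centred. Three stools sit around the table at the −y, −x, +x sides.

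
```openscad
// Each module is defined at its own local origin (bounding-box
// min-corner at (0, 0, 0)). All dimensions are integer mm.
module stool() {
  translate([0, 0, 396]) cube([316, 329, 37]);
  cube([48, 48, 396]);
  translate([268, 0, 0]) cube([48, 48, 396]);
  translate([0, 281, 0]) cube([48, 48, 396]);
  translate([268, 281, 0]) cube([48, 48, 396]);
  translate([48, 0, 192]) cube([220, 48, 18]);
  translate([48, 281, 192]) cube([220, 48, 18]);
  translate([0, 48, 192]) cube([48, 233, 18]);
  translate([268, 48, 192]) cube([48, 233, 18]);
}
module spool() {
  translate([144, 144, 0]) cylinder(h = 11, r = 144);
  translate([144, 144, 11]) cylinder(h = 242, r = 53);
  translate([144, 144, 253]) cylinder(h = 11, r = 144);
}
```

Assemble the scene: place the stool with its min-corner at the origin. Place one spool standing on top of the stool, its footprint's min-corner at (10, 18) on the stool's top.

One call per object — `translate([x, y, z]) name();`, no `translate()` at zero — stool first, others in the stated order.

stool();
translate([10, 18, 433]) spool();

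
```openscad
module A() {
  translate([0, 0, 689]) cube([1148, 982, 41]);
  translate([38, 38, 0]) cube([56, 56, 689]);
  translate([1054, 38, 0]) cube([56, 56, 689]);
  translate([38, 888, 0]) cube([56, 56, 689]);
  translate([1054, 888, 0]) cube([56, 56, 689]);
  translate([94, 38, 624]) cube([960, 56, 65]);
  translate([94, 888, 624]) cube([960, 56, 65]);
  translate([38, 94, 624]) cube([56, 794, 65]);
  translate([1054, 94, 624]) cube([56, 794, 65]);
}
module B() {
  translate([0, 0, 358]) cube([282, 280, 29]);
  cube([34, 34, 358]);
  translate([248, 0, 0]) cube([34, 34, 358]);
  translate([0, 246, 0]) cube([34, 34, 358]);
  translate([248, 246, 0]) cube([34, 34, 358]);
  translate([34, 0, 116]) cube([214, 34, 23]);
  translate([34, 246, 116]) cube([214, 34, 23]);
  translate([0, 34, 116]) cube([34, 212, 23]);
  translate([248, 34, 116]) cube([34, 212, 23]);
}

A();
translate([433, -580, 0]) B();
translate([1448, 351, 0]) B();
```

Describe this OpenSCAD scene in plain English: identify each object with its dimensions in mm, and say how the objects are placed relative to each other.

A is a rectangular dining table. The top is 1148×982×41 mm with its upper surface at z = 730 mm. It stands on four 56×56 mm square legs, each inset 38 mm from the nearest pair of top edges, running from the floor to the underside of the top. Four apron rails, 56 mm thick and 65 mm tall, run between adjacent legs with their top edges flush with the underside of the top and their outer faces flush with the legs' outer faces.

B is a four-legged stool. The seat is a 282×280×29 mm slab whose top surface is at z = 387 mm; four square legs, each 34×34 mm in cross-section, run from the floor (z = 0) to the underside of the seat, each flush with a corner of the seat. Four stretchers, 34 mm wide and 23 mm tall, connect adjacent legs with their undersides at z = 116 mm, each running between the inner faces of the legs it joins and aligned with the legs' outer faces on the other axis.

Two stools sit around the table at the −y, +x sides.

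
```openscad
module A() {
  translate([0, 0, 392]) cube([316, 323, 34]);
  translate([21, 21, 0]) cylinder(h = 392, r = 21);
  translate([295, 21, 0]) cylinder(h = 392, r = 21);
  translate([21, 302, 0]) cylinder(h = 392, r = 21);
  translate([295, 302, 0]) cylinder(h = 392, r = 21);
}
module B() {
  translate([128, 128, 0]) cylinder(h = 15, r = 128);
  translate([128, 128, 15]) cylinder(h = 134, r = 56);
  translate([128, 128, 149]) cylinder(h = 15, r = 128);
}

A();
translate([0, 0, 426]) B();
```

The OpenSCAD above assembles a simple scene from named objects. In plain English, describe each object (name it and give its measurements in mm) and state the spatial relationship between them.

A is a four-legged stool. The seat is a 316×323×34 mm slab whose top surface is at z = 426 mm; four round legs, each 42 mm in diameter, run from the floor (z = 0) to the underside of the seat, each leg's axis is inset half a diameter from the nearest pair of seat edges (so the leg's bounding box is flush with the corner).

B is a spool: two coaxial disc flanges of radius 128 mm and thickness 15 mm, joined by a core cylinder of radius 56 mm and height 134 mm. The lower flange rests on z = 0 and the three cylinders share a vertical axis.

The spool is on top of the stool.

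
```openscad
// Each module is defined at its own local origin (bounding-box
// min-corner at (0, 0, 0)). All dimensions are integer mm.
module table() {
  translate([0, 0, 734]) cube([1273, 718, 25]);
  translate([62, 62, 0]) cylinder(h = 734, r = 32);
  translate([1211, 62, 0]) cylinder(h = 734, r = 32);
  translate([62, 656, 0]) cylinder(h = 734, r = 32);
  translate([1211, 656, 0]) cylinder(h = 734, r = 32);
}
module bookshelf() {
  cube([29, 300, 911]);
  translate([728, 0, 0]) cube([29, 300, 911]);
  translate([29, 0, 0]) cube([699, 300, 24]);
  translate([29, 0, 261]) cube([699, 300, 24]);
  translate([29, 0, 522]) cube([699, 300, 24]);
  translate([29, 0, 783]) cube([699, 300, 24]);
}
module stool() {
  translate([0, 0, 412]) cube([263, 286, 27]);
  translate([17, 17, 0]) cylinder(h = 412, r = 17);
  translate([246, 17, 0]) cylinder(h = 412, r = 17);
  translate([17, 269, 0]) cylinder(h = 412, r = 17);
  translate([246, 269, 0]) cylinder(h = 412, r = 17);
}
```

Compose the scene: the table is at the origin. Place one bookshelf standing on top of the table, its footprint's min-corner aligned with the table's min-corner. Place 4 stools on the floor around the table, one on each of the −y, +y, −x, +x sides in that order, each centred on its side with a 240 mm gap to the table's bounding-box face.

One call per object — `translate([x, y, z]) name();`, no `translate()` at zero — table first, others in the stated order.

table();
translate([0, 0, 759]) bookshelf();
translate([505, -526, 0]) stool();
translate([505, 958, 0]) stool();
translate([-503, 216, 0]) stool();
translate([1513, 216, 0]) stool();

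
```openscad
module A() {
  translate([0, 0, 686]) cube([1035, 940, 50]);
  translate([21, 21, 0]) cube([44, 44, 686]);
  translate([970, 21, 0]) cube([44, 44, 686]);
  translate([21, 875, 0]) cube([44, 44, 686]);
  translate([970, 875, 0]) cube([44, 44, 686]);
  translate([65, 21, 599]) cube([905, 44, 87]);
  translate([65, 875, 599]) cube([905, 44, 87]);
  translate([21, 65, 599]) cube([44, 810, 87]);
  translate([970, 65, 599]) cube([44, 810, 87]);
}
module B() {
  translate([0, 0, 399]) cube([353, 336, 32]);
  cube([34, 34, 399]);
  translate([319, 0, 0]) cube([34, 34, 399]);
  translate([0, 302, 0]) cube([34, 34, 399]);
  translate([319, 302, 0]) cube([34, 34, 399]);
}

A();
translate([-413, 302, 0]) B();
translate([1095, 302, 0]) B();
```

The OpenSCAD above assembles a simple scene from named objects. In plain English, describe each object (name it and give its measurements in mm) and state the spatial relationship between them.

A is a table with a 1035×940 mm rectangular top, 50 mm thick, top surface at z = 736 mm, supported by four 44×44 mm square legs, each inset 21 mm from the nearest pair of top edges, running from the floor. Four apron rails, 44 mm thick and 87 mm tall, run between adjacent legs with their top edges flush with the underside of the top and their outer faces flush with the legs' outer faces.

B is a four-legged stool. The seat is a 353×336×32 mm slab whose top surface is at z = 431 mm; four square legs, each 34×34 mm in cross-section, run from the floor (z = 0) to the underside of the seat, each flush with a corner of the seat.

Two stools sit around the table at the −x, +x sides.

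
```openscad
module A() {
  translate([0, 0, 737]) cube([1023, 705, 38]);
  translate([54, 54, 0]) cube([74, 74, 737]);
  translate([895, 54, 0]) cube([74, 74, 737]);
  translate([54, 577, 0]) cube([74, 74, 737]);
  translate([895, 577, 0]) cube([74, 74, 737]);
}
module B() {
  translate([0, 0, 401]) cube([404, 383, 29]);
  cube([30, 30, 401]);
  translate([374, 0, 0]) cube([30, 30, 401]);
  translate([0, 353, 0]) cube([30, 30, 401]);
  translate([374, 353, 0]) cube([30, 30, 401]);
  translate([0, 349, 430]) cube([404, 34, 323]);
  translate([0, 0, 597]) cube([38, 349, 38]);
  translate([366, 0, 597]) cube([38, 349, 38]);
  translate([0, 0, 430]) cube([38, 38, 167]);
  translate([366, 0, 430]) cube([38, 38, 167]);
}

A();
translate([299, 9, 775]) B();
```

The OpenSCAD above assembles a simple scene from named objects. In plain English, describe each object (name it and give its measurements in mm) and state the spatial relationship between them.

A is a table: top 1023 mm (x) × 705 mm (y), 38 mm thick, upper face at z = 775 mm, on four 74×74 mm square legs, each inset 54 mm from the nearest pair of top edges, running from z = 0 to the bottom of the top.

B is a chair. The seat is a 404×383×29 mm slab with its top at z = 430 mm, on four 30×30 mm corner legs (flush with the seat edges, standing on z = 0). A flat backrest 34 mm thick, 323 mm tall, spans the full seat width and rises from the seat top along its +y edge, rear face flush with the rear of the seat. Two armrests of 38×38 mm section run along each side from the seat's front edge to the front of the backrest, top faces 205 mm above the seat top and outer faces flush with the seat's x-edges; a 38×38 mm post under the front of each armrest stands on the seat at the front corner.

The chair is on top of the table.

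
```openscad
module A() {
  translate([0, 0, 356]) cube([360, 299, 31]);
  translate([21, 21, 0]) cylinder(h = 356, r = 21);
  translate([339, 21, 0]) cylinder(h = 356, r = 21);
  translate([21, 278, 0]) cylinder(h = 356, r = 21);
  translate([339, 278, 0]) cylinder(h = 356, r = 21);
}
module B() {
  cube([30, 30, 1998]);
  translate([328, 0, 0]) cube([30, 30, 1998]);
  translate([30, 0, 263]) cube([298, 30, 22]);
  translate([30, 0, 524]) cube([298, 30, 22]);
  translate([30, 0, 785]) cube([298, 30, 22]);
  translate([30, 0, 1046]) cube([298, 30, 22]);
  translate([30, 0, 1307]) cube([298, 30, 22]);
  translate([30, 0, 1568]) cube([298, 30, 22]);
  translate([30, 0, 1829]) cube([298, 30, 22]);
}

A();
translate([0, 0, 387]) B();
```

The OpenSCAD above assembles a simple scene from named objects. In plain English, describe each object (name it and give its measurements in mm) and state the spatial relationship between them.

A is a simple wooden stool: a rectangular seat 360 mm (x) by 299 mm (y), 31 mm thick, top face at z = 387 mm, on four round legs, each 42 mm in diameter. The legs rest on z = 0, each leg's axis is inset half a diameter from the nearest pair of seat edges (so the leg's bounding box is flush with the corner).

B is a wooden ladder with two side rails of 30×30 mm section and 1998 mm height, set 358 mm apart overall. Between them run 7 rectangular rungs (30 mm deep, 22 mm thick), front faces flush with the rails' −y face. The bottom of the first rung is 263 mm above the floor and each subsequent rung is 261 mm higher than the one below.

The ladder is on top of the stool.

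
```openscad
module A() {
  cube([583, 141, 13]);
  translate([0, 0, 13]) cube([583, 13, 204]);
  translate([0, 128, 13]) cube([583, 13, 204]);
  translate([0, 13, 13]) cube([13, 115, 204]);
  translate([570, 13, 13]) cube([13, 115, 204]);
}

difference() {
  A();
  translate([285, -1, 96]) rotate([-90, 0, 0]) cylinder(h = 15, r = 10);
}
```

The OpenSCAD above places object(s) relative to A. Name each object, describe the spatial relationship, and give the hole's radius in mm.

The subtracted cylinder has r = 10 mm.

A is an open box. The open box has a circular hole through its front wall. The hole's radius is 10 mm.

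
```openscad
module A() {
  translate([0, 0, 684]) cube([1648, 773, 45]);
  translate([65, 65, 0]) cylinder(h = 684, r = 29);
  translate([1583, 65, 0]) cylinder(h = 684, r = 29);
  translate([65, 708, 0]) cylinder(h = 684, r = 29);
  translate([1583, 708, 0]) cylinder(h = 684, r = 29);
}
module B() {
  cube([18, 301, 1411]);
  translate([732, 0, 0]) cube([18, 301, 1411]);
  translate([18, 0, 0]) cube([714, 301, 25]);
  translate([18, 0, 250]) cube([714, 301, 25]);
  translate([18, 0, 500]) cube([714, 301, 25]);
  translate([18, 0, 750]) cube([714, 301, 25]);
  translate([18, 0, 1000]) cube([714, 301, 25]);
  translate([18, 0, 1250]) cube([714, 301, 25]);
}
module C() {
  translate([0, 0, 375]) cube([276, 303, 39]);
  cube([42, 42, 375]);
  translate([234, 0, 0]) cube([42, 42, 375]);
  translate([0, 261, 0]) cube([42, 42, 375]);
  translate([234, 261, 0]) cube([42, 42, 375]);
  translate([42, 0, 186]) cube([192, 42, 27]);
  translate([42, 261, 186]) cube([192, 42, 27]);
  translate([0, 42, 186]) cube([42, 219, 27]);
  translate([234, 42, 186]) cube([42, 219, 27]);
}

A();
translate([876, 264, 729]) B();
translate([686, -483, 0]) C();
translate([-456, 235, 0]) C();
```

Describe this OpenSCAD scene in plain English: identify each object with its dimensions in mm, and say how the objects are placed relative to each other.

A is a rectangular dining table. The top is 1648×773×45 mm with its upper surface at z = 729 mm. It stands on four round legs of 58 mm diameter, each leg's bounding box inset 36 mm from the nearest pair of top edges, running from the floor to the underside of the top.

B is an open bookshelf. Two side panels, each 18 mm thick, 301 mm deep and 1411 mm tall, stand 750 mm apart (outside-to-outside). Between them sit 6 shelves, each 25 mm thick and 301 mm deep, spanning the full gap between the sides. The bottom shelf rests on the floor (its underside at z = 0) and the clear gap between one shelf's top and the next shelf's underside is 225 mm.

C is a four-legged stool. The seat is 276×303 mm, 39 mm thick, top at z = 414 mm. It stands on four square legs, each 42×42 mm in cross-section, from z = 0 to the seat underside, each flush with a corner of the seat. Four stretchers, 42 mm wide and 27 mm tall, connect adjacent legs with their undersides at z = 186 mm, each running between the inner faces of the legs it joins and aligned with the legs' outer faces on the other axis.

The bookshelf is on top of the table. Two stools sit around the table at the −y, −x sides.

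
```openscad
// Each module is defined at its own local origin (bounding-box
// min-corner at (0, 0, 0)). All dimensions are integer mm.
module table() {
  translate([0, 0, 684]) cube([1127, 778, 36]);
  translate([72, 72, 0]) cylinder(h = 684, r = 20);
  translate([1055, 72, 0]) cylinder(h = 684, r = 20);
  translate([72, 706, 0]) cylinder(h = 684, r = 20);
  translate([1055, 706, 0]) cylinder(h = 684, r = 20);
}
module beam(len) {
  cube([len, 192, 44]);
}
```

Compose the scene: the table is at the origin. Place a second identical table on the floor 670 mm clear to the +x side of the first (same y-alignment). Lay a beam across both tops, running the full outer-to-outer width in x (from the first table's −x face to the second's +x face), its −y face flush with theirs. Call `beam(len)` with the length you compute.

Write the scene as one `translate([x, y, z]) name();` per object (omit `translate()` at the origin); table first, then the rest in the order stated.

table();
translate([1797, 0, 0]) table();
translate([0, 0, 720]) beam(2924);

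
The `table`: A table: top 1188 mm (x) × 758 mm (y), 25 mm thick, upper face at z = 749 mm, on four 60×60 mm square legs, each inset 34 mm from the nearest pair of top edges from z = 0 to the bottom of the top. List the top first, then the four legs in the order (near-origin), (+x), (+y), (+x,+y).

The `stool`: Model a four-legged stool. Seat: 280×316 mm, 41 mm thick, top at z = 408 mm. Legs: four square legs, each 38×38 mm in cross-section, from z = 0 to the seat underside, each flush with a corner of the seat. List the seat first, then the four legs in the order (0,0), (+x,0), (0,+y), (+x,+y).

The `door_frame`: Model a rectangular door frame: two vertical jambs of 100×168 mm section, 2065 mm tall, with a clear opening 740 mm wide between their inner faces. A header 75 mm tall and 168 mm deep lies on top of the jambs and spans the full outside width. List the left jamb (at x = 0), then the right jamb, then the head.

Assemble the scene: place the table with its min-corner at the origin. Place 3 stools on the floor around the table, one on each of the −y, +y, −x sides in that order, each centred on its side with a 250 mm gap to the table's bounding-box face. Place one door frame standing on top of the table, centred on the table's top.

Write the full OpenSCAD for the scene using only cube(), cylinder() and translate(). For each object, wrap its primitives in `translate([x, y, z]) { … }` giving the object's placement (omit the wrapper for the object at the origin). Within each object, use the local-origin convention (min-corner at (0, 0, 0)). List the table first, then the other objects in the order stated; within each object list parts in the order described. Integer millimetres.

translate([0, 0, 724]) cube([1188, 758, 25]);
translate([34, 34, 0]) cube([60, 60, 724]);
translate([1094, 34, 0]) cube([60, 60, 724]);
translate([34, 664, 0]) cube([60, 60, 724]);
translate([1094, 664, 0]) cube([60, 60, 724]);
translate([454, -566, 0]) {
  translate([0, 0, 367]) cube([280, 316, 41]);
  cube([38, 38, 367]);
  translate([242, 0, 0]) cube([38, 38, 367]);
  translate([0, 278, 0]) cube([38, 38, 367]);
  translate([242, 278, 0]) cube([38, 38, 367]);
}
translate([454, 1008, 0]) {
  translate([0, 0, 367]) cube([280, 316, 41]);
  cube([38, 38, 367]);
  translate([242, 0, 0]) cube([38, 38, 367]);
  translate([0, 278, 0]) cube([38, 38, 367]);
  translate([242, 278, 0]) cube([38, 38, 367]);
}
translate([-530, 221, 0]) {
  translate([0, 0, 367]) cube([280, 316, 41]);
  cube([38, 38, 367]);
  translate([242, 0, 0]) cube([38, 38, 367]);
  translate([0, 278, 0]) cube([38, 38, 367]);
  translate([242, 278, 0]) cube([38, 38, 367]);
}
translate([124, 295, 749]) {
  cube([100, 168, 2065]);
  translate([840, 0, 0]) cube([100, 168, 2065]);
  translate([0, 0, 2065]) cube([940, 168, 75]);
}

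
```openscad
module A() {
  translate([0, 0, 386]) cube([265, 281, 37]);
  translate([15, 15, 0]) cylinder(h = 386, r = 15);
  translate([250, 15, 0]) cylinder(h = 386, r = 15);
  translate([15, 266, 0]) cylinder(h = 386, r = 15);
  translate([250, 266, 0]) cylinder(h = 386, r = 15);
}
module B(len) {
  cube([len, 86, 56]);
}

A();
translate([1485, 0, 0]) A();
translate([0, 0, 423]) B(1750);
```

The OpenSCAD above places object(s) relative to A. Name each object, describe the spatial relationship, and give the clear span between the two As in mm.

Second stool starts at x = 1485; first ends at x = 265; clear span = 1485 − 265 = 1220 mm.

A is a stool. B is a beam. A beam spans the tops of two stools. The clear span between the two stools is 1220 mm.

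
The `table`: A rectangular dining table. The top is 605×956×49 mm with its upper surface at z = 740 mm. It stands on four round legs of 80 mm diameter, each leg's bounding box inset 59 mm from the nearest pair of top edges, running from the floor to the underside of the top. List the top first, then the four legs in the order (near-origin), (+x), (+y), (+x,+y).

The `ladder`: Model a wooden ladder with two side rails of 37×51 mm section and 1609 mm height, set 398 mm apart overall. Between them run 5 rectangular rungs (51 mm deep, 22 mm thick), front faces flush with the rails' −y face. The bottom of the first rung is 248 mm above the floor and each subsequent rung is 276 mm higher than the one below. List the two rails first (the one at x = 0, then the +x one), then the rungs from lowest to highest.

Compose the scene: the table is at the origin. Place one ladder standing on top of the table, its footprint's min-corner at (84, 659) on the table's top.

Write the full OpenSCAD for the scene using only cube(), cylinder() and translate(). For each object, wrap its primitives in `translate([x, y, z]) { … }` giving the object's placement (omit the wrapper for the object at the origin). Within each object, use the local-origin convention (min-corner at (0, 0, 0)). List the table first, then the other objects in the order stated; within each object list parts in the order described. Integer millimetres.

translate([0, 0, 691]) cube([605, 956, 49]);
translate([99, 99, 0]) cylinder(h = 691, r = 40);
translate([506, 99, 0]) cylinder(h = 691, r = 40);
translate([99, 857, 0]) cylinder(h = 691, r = 40);
translate([506, 857, 0]) cylinder(h = 691, r = 40);
translate([84, 659, 740]) {
  cube([37, 51, 1609]);
  translate([361, 0, 0]) cube([37, 51, 1609]);
  translate([37, 0, 248]) cube([324, 51, 22]);
  translate([37, 0, 524]) cube([324, 51, 22]);
  translate([37, 0, 800]) cube([324, 51, 22]);
  translate([37, 0, 1076]) cube([324, 51, 22]);
  translate([37, 0, 1352]) cube([324, 51, 22]);
}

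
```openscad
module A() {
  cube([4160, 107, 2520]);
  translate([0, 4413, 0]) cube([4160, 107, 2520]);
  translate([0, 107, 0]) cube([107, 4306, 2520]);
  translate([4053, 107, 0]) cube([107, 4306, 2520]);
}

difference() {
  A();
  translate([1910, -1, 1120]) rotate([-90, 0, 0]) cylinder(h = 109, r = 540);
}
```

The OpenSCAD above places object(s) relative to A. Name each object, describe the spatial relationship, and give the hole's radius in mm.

A is a house frame. The house frame has a circular hole through its front wall. The hole's radius is 540 mm.

The subtracted cylinder has r = 540 mm.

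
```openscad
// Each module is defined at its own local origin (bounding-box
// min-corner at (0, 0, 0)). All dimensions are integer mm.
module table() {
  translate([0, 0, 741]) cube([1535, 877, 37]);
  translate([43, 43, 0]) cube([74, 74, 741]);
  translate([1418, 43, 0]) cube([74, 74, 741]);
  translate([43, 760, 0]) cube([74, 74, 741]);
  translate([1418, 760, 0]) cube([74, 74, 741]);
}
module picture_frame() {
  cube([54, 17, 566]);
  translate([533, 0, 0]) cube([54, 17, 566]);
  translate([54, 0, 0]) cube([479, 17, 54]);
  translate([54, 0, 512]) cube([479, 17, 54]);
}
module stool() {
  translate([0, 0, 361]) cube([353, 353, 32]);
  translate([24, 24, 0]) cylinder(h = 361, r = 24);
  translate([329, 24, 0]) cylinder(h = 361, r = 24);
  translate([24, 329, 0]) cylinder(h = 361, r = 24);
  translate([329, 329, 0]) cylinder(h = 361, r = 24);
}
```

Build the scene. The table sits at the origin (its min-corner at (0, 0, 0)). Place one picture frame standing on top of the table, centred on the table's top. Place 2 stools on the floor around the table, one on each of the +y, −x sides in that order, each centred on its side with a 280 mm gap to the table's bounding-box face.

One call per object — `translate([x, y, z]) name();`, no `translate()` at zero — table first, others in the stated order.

table();
translate([474, 430, 778]) picture_frame();
translate([591, 1157, 0]) stool();
translate([-633, 262, 0]) stool();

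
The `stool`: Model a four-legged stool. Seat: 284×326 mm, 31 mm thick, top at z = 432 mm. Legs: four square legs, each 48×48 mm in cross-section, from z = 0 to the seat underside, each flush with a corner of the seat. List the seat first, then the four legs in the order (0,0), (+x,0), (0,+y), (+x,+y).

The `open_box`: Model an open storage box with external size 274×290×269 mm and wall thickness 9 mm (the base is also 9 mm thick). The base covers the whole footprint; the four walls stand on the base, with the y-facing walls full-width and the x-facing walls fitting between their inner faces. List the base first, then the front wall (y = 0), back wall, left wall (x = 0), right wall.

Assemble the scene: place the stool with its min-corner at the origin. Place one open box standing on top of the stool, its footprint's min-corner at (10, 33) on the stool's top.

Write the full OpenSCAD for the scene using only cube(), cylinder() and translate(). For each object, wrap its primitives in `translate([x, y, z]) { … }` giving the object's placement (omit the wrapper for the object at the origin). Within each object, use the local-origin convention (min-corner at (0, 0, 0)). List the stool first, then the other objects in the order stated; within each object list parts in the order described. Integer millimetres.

translate([0, 0, 401]) cube([284, 326, 31]);
cube([48, 48, 401]);
translate([236, 0, 0]) cube([48, 48, 401]);
translate([0, 278, 0]) cube([48, 48, 401]);
translate([236, 278, 0]) cube([48, 48, 401]);
translate([10, 33, 432]) {
  cube([274, 290, 9]);
  translate([0, 0, 9]) cube([274, 9, 260]);
  translate([0, 281, 9]) cube([274, 9, 260]);
  translate([0, 9, 9]) cube([9, 272, 260]);
  translate([265, 9, 9]) cube([9, 272, 260]);
}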